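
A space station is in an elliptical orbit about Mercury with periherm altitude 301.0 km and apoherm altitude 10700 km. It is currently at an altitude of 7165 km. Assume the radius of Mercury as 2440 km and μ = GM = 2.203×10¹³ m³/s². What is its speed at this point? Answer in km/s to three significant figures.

r_p = 2440 + 301.0 = 2741.0 km = 2.7410×10⁶ m.
r_a = 2440 + 10700 = 13140 km = 1.3140×10⁷ m.
r = 2440 + 7165 = 9605.0 km = 9.605×10⁶ m.
Semi-major axis a = (r_p + r_a)/2 = 7940.5 km = 7.940×10⁶ m.
Vis-viva: v² = μ(2/r − 1/a) = 2.203×10¹³ × (2.082×10⁻⁷ − 1.259×10⁻⁷) = 1.813×10⁶ m²/s².
v = 1346 m/s = 1.346 km/s.

v ≈ 1.35 km/s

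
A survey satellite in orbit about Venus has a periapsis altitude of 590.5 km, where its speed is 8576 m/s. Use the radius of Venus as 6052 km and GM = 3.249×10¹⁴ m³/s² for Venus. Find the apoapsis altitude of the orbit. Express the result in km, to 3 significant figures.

r_p = 6052 + 590.5 = 6642.5 km = 6.642×10⁶ m.
Specific energy ε = v²/2 − μ/r = -1.214×10⁷ J/kg, so a = −μ/(2ε) = 1.338×10⁷ m.
The apsides satisfy r_p + r_a = 2a, so the apoapsis radius is 2a − r_p = 2.012×10⁷ m = 20124 km.
Apoapsis altitude = 20124 − 6052 = 14072 km.

apoapsis altitude ≈ 14100 km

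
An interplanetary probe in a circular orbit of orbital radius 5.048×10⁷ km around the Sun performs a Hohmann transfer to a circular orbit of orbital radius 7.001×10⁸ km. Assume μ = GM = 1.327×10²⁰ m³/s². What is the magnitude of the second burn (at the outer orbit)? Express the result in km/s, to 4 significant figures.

r₁ = 5.048×10⁷ km = 5.048×10¹⁰ m.
r₂ = 7.001×10⁸ km = 7.001×10¹¹ m.
Transfer ellipse a_t = (r₁ + r₂)/2 = 3.753×10¹¹ m.
At r₁: circular v_c1 = √(μ/r₁) = 51270 m/s; transfer-perihelion v_p = √[μ(2/r₁ − 1/a_t)] = 70030 m/s.
At r₂: circular v_c2 = √(μ/r₂) = 13770 m/s; transfer-aphelion v_a = √[μ(2/r₂ − 1/a_t)] = 5049 m/s.
Δv₂ = v_c2 − v_a = 8718 m/s.
= 8.718 km/s.

Δv ≈ 8.718 km/s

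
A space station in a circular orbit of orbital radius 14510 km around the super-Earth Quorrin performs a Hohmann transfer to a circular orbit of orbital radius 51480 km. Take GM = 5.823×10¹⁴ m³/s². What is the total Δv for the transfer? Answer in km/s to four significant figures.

r₁ = 14510 km = 1.451×10⁷ m.
r₂ = 51480 km = 5.148×10⁷ m.
Transfer ellipse a_t = (r₁ + r₂)/2 = 3.300×10⁷ m.
At r₁: circular v_c1 = √(μ/r₁) = 6335 m/s; transfer-periapsis v_p = √[μ(2/r₁ − 1/a_t)] = 7913 m/s.
Δv₁ = v_p − v_c1 = 1578 m/s.
At r₂: circular v_c2 = √(μ/r₂) = 3363 m/s; transfer-apoapsis v_a = √[μ(2/r₂ − 1/a_t)] = 2230 m/s.
Δv₂ = v_c2 − v_a = 1133 m/s.
Total Δv = Δv₁ + Δv₂ = 2711 m/s = 2.711 km/s.

Δv_total ≈ 2.711 km/s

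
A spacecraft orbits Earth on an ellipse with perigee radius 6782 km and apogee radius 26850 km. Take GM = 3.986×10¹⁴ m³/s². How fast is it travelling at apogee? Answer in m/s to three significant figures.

v ≈ 2450 m/s

Semi-major axis a = (r_p + r_a)/2 = 16816 km = 1.682×10⁷ m.
Vis-viva: v² = μ(2/r − 1/a) = 3.986×10¹⁴ × (7.449×10⁻⁸ − 5.947×10⁻⁸) = 5.987×10⁶ m²/s².
v = 2447 m/s.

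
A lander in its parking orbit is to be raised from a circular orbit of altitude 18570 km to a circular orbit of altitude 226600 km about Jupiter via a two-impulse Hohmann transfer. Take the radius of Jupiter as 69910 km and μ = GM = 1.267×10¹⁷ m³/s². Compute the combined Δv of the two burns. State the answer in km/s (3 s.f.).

r₁ = 69910 + 18570 = 88480 km = 8.8480×10⁷ m.
r₂ = 69910 + 226600 = 296510 km = 2.9651×10⁸ m.
Transfer ellipse a_t = (r₁ + r₂)/2 = 1.925×10⁸ m.
At r₁: circular v_c1 = √(μ/r₁) = 37840 m/s; transfer-perijove v_p = √[μ(2/r₁ − 1/a_t)] = 46970 m/s.
Δv₁ = v_p − v_c1 = 9124 m/s.
At r₂: circular v_c2 = √(μ/r₂) = 20670 m/s; transfer-apojove v_a = √[μ(2/r₂ − 1/a_t)] = 14010 m/s.
Δv₂ = v_c2 − v_a = 6657 m/s.
Total Δv = Δv₁ + Δv₂ = 15780 m/s = 15.78 km/s.

Δv_total ≈ 15.8 km/s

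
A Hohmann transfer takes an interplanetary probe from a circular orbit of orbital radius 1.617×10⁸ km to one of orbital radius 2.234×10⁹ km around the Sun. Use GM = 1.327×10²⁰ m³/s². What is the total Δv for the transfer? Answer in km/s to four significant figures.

Δv_total ≈ 15.35 km/s

r₁ = 1.617×10⁸ km = 1.617×10¹¹ m.
r₂ = 2.234×10⁹ km = 2.234×10¹² m.
Transfer ellipse a_t = (r₁ + r₂)/2 = 1.198×10¹² m.
At r₁: circular v_c1 = √(μ/r₁) = 28650 m/s; transfer-perihelion v_p = √[μ(2/r₁ − 1/a_t)] = 39120 m/s.
Δv₁ = v_p − v_c1 = 10470 m/s.
At r₂: circular v_c2 = √(μ/r₂) = 7707 m/s; transfer-aphelion v_a = √[μ(2/r₂ − 1/a_t)] = 2832 m/s.
Δv₂ = v_c2 − v_a = 4875 m/s.
Total Δv = Δv₁ + Δv₂ = 15350 m/s = 15.35 km/s.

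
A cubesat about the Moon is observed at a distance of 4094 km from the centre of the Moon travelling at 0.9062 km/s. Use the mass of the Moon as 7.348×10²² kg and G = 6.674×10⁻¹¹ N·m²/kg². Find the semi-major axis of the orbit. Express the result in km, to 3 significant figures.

μ = GM = 6.674×10⁻¹¹ × 7.348×10²² = 4.904×10¹² m³/s².
r = 4.094×10⁶ m.
Vis-viva rearranged: 1/a = 2/r − v²/μ = 4.885×10⁻⁷ − 1.675×10⁻⁷ = 3.211×10⁻⁷ m⁻¹.
a = 3.115×10⁶ m = 3114.6 km.

a ≈ 3110 km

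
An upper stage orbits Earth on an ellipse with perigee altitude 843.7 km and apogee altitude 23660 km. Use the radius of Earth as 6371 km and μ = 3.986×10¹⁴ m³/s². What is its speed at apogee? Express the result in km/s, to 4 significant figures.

v ≈ 2.268 km/s

r_p = 6371 + 843.7 = 7214.7 km = 7.2147×10⁶ m.
r_a = 6371 + 23660 = 30031 km = 3.0031×10⁷ m.
Semi-major axis a = (r_p + r_a)/2 = 18623 km = 1.862×10⁷ m.
Vis-viva: v² = μ(2/r − 1/a) = 3.986×10¹⁴ × (6.660×10⁻⁸ − 5.370×10⁻⁸) = 5.142×10⁶ m²/s².
v = 2268 m/s = 2.268 km/s.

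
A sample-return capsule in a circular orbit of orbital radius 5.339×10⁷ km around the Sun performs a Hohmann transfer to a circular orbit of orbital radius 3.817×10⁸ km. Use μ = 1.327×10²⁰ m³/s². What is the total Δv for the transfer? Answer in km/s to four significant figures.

r₁ = 5.339×10⁷ km = 5.339×10¹⁰ m.
r₂ = 3.817×10⁸ km = 3.817×10¹¹ m.
Transfer ellipse a_t = (r₁ + r₂)/2 = 2.175×10¹¹ m.
At r₁: circular v_c1 = √(μ/r₁) = 49850 m/s; transfer-perihelion v_p = √[μ(2/r₁ − 1/a_t)] = 66040 m/s.
Δv₁ = v_p − v_c1 = 16180 m/s.
At r₂: circular v_c2 = √(μ/r₂) = 18650 m/s; transfer-aphelion v_a = √[μ(2/r₂ − 1/a_t)] = 9237 m/s.
Δv₂ = v_c2 − v_a = 9409 m/s.
Total Δv = Δv₁ + Δv₂ = 25590 m/s = 25.59 km/s.

Δv_total ≈ 25.59 km/s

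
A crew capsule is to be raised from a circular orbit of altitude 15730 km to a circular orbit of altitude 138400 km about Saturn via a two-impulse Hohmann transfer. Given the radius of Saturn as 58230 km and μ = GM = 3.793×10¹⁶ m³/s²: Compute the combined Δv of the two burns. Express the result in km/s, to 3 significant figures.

r₁ = 58230 + 15730 = 73960 km = 7.3960×10⁷ m.
r₂ = 58230 + 138400 = 196630 km = 1.9663×10⁸ m.
Transfer ellipse a_t = (r₁ + r₂)/2 = 1.353×10⁸ m.
At r₁: circular v_c1 = √(μ/r₁) = 22650 m/s; transfer-perikrone v_p = √[μ(2/r₁ − 1/a_t)] = 27300 m/s.
Δv₁ = v_p − v_c1 = 4655 m/s.
At r₂: circular v_c2 = √(μ/r₂) = 13890 m/s; transfer-apokrone v_a = √[μ(2/r₂ − 1/a_t)] = 10270 m/s.
Δv₂ = v_c2 − v_a = 3620 m/s.
Total Δv = Δv₁ + Δv₂ = 8275 m/s = 8.275 km/s.

Δv_total ≈ 8.27 km/s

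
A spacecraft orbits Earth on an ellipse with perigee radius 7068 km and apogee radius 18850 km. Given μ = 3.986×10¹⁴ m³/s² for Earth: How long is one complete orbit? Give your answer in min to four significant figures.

T ≈ 244.7 min

Semi-major axis a = (r_p + r_a)/2 = (7068.0 + 18850)/2 = 12959 km = 1.296×10⁷ m.
By Kepler's third law T = 2π√(a³/μ) = 2π × 2.337×10³ = 1.468×10⁴ s.
= 244.7 min.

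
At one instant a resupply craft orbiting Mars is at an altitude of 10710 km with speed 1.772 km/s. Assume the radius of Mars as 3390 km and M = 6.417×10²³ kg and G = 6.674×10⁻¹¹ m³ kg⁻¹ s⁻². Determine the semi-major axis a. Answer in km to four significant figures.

μ = GM = 6.674×10⁻¹¹ × 6.417×10²³ = 4.283×10¹³ m³/s².
r = 3390 + 10710 = 14100 km = 1.410×10⁷ m.
Specific orbital energy ε = v²/2 − μ/r = (1772)²/2 − 4.283×10¹³/1.410×10⁷ = -1.467×10⁶ J/kg.
Since ε = −μ/(2a), a = −μ/(2ε) = 1.459×10⁷ m = 14593 km.

a ≈ 14590 km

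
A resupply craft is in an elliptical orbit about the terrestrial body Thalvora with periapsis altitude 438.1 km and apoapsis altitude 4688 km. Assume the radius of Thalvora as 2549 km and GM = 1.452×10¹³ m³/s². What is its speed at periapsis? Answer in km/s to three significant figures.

v ≈ 2.62 km/s

r_p = 2549 + 438.1 = 2987.1 km = 2.9871×10⁶ m.
r_a = 2549 + 4688 = 7237.0 km = 7.2370×10⁶ m.
Semi-major axis a = (r_p + r_a)/2 = 5112.1 km = 5.112×10⁶ m.
Vis-viva: v² = μ(2/r − 1/a) = 1.452×10¹³ × (6.695×10⁻⁷ − 1.956×10⁻⁷) = 6.881×10⁶ m²/s².
v = 2623 m/s = 2.623 km/s.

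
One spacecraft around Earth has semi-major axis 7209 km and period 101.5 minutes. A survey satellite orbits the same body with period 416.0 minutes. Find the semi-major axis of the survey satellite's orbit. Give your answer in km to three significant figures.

a₂ ≈ 18500 km

Kepler's third law: a³ ∝ T², so a₂ = a₁ (T₂/T₁)^(2/3).
T₂/T₁ = 4.099, (T₂/T₁)^(2/3) = 2.561.
a₂ = 7209 × 2.561 = 18460 km.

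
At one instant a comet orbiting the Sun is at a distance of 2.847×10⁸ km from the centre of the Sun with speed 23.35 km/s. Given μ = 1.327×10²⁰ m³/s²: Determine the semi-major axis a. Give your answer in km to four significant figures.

a ≈ 3.429×10⁸ km

r = 2.847×10¹¹ m.
Specific orbital energy ε = v²/2 − μ/r = (23350)²/2 − 1.327×10²⁰/2.847×10¹¹ = -1.935×10⁸ J/kg.
Since ε = −μ/(2a), a = −μ/(2ε) = 3.429×10¹¹ m = 3.4291×10⁸ km.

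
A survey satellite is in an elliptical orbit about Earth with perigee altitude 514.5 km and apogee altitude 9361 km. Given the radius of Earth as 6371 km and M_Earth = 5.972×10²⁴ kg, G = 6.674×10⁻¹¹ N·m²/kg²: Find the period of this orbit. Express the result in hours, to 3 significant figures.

μ = GM = 6.674×10⁻¹¹ × 5.972×10²⁴ = 3.986×10¹⁴ m³/s².
r_p = 6371 + 514.5 = 6885.5 km = 6.8855×10⁶ m.
r_a = 6371 + 9361 = 15732 km = 1.5732×10⁷ m.
Semi-major axis a = (r_p + r_a)/2 = (6885.5 + 15732)/2 = 11309 km = 1.131×10⁷ m.
By Kepler's third law T = 2π√(a³/μ) = 2π × 1.905×10³ = 1.197×10⁴ s.
= 3.325 hours.

T ≈ 3.32 hours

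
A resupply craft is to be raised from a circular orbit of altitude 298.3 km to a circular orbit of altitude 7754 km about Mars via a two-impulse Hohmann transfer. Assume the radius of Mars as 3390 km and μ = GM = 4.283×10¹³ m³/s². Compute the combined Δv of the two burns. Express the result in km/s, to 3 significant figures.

r₁ = 3390 + 298.3 = 3688.3 km = 3.6883×10⁶ m.
r₂ = 3390 + 7754 = 11144 km = 1.1144×10⁷ m.
Transfer ellipse a_t = (r₁ + r₂)/2 = 7.416×10⁶ m.
At r₁: circular v_c1 = √(μ/r₁) = 3408 m/s; transfer-periapsis v_p = √[μ(2/r₁ − 1/a_t)] = 4177 m/s.
Δv₁ = v_p − v_c1 = 769.6 m/s.
At r₂: circular v_c2 = √(μ/r₂) = 1960 m/s; transfer-apoapsis v_a = √[μ(2/r₂ − 1/a_t)] = 1383 m/s.
Δv₂ = v_c2 − v_a = 577.9 m/s.
Total Δv = Δv₁ + Δv₂ = 1347 m/s = 1.347 km/s.

Δv_total ≈ 1.35 km/s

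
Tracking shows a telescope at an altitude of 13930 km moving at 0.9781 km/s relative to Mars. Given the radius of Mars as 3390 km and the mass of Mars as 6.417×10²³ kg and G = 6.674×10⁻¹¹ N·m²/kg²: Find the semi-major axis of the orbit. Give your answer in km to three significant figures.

μ = GM = 6.674×10⁻¹¹ × 6.417×10²³ = 4.283×10¹³ m³/s².
r = 3390 + 13930 = 17320 km = 1.732×10⁷ m.
Vis-viva rearranged: 1/a = 2/r − v²/μ = 1.155×10⁻⁷ − 2.234×10⁻⁸ = 9.314×10⁻⁸ m⁻¹.
a = 1.074×10⁷ m = 10737 km.

a ≈ 10700 km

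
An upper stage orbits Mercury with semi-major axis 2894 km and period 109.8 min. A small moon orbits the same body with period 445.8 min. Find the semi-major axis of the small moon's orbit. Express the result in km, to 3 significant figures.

Kepler's third law: a³ ∝ T², so a₂ = a₁ (T₂/T₁)^(2/3).
T₂/T₁ = 4.060, (T₂/T₁)^(2/3) = 2.545.
a₂ = 2894 × 2.545 = 7365 km.

a₂ ≈ 7370 km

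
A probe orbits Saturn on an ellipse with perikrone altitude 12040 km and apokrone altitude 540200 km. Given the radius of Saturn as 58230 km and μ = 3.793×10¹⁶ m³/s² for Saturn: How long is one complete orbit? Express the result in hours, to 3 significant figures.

r_p = 58230 + 12040 = 70270 km = 7.0270×10⁷ m.
r_a = 58230 + 540200 = 598430 km = 5.9843×10⁸ m.
Semi-major axis a = (r_p + r_a)/2 = (70270 + 5.9843×10⁵)/2 = 3.3435×10⁵ km = 3.344×10⁸ m.
By Kepler's third law T = 2π√(a³/μ) = 2π × 3.139×10⁴ = 1.972×10⁵ s.
= 54.79 hours.

T ≈ 54.8 hours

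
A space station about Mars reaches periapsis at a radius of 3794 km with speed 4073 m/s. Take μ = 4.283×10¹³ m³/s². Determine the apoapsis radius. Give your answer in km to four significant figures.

apoapsis radius ≈ 10510 km

r_p = 3.794×10⁶ m.
Specific energy ε = v²/2 − μ/r = -2.994×10⁶ J/kg, so a = −μ/(2ε) = 7.152×10⁶ m.
The apsides satisfy r_p + r_a = 2a, so the apoapsis radius is 2a − r_p = 1.051×10⁷ m = 10510 km.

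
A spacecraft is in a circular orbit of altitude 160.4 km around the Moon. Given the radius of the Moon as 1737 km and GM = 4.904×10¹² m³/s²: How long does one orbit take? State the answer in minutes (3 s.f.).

T ≈ 124 minutes

r = 1737 + 160.4 = 1897.4 km = 1.8974×10⁶ m.
Kepler's third law: T = 2π√(r³/μ) = 2π√((1.897×10⁶)³ / 4.904×10¹²).
r³/μ = 1.393×10⁶ s², so T = 2π × 1.180×10³ = 7.416×10³ s.
Converting: 7.416×10³ s ÷ 60.00 = 123.6 minutes.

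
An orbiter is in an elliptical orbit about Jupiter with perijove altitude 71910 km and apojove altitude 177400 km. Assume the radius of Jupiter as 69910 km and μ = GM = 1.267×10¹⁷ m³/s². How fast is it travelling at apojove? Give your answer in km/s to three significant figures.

r_p = 69910 + 71910 = 141820 km = 1.4182×10⁸ m.
r_a = 69910 + 177400 = 247310 km = 2.4731×10⁸ m.
Semi-major axis a = (r_p + r_a)/2 = 1.9456×10⁵ km = 1.946×10⁸ m.
Vis-viva: v² = μ(2/r − 1/a) = 1.267×10¹⁷ × (8.087×10⁻⁹ − 5.140×10⁻⁹) = 3.734×10⁸ m²/s².
v = 19320 m/s = 19.32 km/s.

v ≈ 19.3 km/s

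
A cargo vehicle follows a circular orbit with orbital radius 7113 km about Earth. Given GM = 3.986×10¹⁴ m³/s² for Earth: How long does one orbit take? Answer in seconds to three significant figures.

r = 7113 km = 7.113×10⁶ m.
Kepler's third law: T = 2π√(r³/μ) = 2π√((7.113×10⁶)³ / 3.986×10¹⁴).
r³/μ = 9.029×10⁵ s², so T = 2π × 9.502×10² = 5.970×10³ s.

T ≈ 5970 seconds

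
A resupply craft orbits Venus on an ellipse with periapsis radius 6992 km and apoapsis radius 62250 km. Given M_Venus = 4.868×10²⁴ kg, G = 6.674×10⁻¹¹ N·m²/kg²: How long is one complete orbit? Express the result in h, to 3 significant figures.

T ≈ 19.7 h

μ = GM = 6.674×10⁻¹¹ × 4.868×10²⁴ = 3.249×10¹⁴ m³/s².
Semi-major axis a = (r_p + r_a)/2 = (6992.0 + 62250)/2 = 34621 km = 3.462×10⁷ m.
By Kepler's third law T = 2π√(a³/μ) = 2π × 1.130×10⁴ = 7.101×10⁴ s.
= 19.73 h.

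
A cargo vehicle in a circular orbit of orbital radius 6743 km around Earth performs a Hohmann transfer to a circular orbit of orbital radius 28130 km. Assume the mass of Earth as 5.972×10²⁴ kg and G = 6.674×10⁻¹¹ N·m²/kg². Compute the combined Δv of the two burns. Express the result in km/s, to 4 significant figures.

Δv_total ≈ 3.500 km/s

μ = GM = 6.674×10⁻¹¹ × 5.972×10²⁴ = 3.986×10¹⁴ m³/s².
r₁ = 6743 km = 6.743×10⁶ m.
r₂ = 28130 km = 2.813×10⁷ m.
Transfer ellipse a_t = (r₁ + r₂)/2 = 1.744×10⁷ m.
At r₁: circular v_c1 = √(μ/r₁) = 7688 m/s; transfer-perigee v_p = √[μ(2/r₁ − 1/a_t)] = 9765 m/s.
Δv₁ = v_p − v_c1 = 2077 m/s.
At r₂: circular v_c2 = √(μ/r₂) = 3764 m/s; transfer-apogee v_a = √[μ(2/r₂ − 1/a_t)] = 2341 m/s.
Δv₂ = v_c2 − v_a = 1423 m/s.
Total Δv = Δv₁ + Δv₂ = 3500 m/s = 3.500 km/s.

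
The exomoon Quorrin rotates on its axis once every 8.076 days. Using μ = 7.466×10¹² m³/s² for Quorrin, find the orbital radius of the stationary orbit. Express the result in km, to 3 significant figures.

r_sync ≈ 45200 km

T = 8.076 days = 6.978×10⁵ s.
A synchronous orbit has period T, so by Kepler's third law a = (μT²/4π²)^(1/3).
μT²/4π² = 7.466×10¹² × (6.978×10⁵)² / 39.48 = 9.208×10²² m³.
a = 4.516×10⁷ m = 45156 km.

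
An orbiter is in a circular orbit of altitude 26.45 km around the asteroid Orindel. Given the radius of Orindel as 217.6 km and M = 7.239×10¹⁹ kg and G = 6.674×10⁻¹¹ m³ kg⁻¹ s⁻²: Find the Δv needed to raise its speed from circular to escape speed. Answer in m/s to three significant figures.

μ = GM = 6.674×10⁻¹¹ × 7.239×10¹⁹ = 4.831×10⁹ m³/s².
r = 217.6 + 26.45 = 244.05 km = 2.4405×10⁵ m.
Circular speed v_c = √(μ/r) = 140.7 m/s.
Escape speed v_esc = √(2μ/r) = √2 × v_c = 199.0 m/s.
Δv = v_esc − v_c = 58.28 m/s.

Δv ≈ 58.3 m/s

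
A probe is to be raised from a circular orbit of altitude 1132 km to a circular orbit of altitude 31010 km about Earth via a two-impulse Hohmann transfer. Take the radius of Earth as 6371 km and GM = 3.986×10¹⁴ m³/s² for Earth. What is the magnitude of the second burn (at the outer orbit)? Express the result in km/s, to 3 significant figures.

r₁ = 6371 + 1132 = 7503.0 km = 7.5030×10⁶ m.
r₂ = 6371 + 31010 = 37381 km = 3.7381×10⁷ m.
Transfer ellipse a_t = (r₁ + r₂)/2 = 2.244×10⁷ m.
At r₁: circular v_c1 = √(μ/r₁) = 7289 m/s; transfer-perigee v_p = √[μ(2/r₁ − 1/a_t)] = 9407 m/s.
At r₂: circular v_c2 = √(μ/r₂) = 3265 m/s; transfer-apogee v_a = √[μ(2/r₂ − 1/a_t)] = 1888 m/s.
Δv₂ = v_c2 − v_a = 1377 m/s.
= 1.377 km/s.

Δv ≈ 1.38 km/s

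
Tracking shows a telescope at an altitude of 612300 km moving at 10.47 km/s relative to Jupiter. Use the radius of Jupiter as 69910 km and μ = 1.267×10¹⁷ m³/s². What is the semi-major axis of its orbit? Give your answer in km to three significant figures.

r = 69910 + 612300 = 6.8221×10⁵ km = 6.822×10⁸ m.
Vis-viva rearranged: 1/a = 2/r − v²/μ = 2.932×10⁻⁹ − 8.652×10⁻¹⁰ = 2.066×10⁻⁹ m⁻¹.
a = 4.839×10⁸ m = 4.8392×10⁵ km.

a ≈ 4.84×10⁵ km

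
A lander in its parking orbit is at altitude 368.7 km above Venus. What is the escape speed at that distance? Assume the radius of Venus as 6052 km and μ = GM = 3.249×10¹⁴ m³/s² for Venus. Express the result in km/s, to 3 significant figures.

v_esc ≈ 10.1 km/s

r = 6052 + 368.7 = 6420.7 km = 6.4207×10⁶ m.
Escape speed v_esc = √(2μ/r) = √(2 × 3.249×10¹⁴ / 6.421×10⁶) = √(1.012×10⁸) = 10060 m/s.
= 10.06 km/s.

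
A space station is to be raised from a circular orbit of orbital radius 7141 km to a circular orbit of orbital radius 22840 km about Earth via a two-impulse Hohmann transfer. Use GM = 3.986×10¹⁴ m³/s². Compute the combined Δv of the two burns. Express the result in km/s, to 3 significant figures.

Δv_total ≈ 3.05 km/s

r₁ = 7141 km = 7.141×10⁶ m.
r₂ = 22840 km = 2.284×10⁷ m.
Transfer ellipse a_t = (r₁ + r₂)/2 = 1.499×10⁷ m.
At r₁: circular v_c1 = √(μ/r₁) = 7471 m/s; transfer-perigee v_p = √[μ(2/r₁ − 1/a_t)] = 9222 m/s.
Δv₁ = v_p − v_c1 = 1751 m/s.
At r₂: circular v_c2 = √(μ/r₂) = 4178 m/s; transfer-apogee v_a = √[μ(2/r₂ − 1/a_t)] = 2883 m/s.
Δv₂ = v_c2 − v_a = 1294 m/s.
Total Δv = Δv₁ + Δv₂ = 3045 m/s = 3.045 km/s.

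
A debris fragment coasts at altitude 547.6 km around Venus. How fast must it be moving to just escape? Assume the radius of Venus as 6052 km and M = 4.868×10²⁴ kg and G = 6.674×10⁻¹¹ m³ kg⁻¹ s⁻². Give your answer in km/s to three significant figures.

v_esc ≈ 9.92 km/s

μ = GM = 6.674×10⁻¹¹ × 4.868×10²⁴ = 3.249×10¹⁴ m³/s².
r = 6052 + 547.6 = 6599.6 km = 6.5996×10⁶ m.
Escape speed v_esc = √(2μ/r) = √(2 × 3.249×10¹⁴ / 6.600×10⁶) = √(9.846×10⁷) = 9923 m/s.
= 9.923 km/s.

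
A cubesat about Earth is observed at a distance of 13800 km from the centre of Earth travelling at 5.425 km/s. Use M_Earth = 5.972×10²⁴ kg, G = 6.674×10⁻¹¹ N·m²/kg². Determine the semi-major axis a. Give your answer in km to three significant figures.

μ = GM = 6.674×10⁻¹¹ × 5.972×10²⁴ = 3.986×10¹⁴ m³/s².
r = 1.380×10⁷ m.
Specific orbital energy ε = v²/2 − μ/r = (5425)²/2 − 3.986×10¹⁴/1.380×10⁷ = -1.417×10⁷ J/kg.
Since ε = −μ/(2a), a = −μ/(2ε) = 1.407×10⁷ m = 14067 km.

a ≈ 14100 km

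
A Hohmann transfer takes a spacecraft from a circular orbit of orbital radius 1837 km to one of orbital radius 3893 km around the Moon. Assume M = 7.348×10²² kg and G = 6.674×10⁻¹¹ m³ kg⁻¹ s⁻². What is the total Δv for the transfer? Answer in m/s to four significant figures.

μ = GM = 6.674×10⁻¹¹ × 7.348×10²² = 4.904×10¹² m³/s².
r₁ = 1837 km = 1.837×10⁶ m.
r₂ = 3893 km = 3.893×10⁶ m.
Transfer ellipse a_t = (r₁ + r₂)/2 = 2.865×10⁶ m.
At r₁: circular v_c1 = √(μ/r₁) = 1634 m/s; transfer-perilune v_p = √[μ(2/r₁ − 1/a_t)] = 1905 m/s.
Δv₁ = v_p − v_c1 = 270.7 m/s.
At r₂: circular v_c2 = √(μ/r₂) = 1122 m/s; transfer-apolune v_a = √[μ(2/r₂ − 1/a_t)] = 898.7 m/s.
Δv₂ = v_c2 − v_a = 223.6 m/s.
Total Δv = Δv₁ + Δv₂ = 494.3 m/s.

Δv_total ≈ 494.3 m/s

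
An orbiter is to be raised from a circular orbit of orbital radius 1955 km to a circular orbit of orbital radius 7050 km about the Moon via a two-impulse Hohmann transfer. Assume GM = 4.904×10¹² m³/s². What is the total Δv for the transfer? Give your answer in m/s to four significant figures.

r₁ = 1955 km = 1.955×10⁶ m.
r₂ = 7050 km = 7.050×10⁶ m.
Transfer ellipse a_t = (r₁ + r₂)/2 = 4.502×10⁶ m.
At r₁: circular v_c1 = √(μ/r₁) = 1584 m/s; transfer-perilune v_p = √[μ(2/r₁ − 1/a_t)] = 1982 m/s.
Δv₁ = v_p − v_c1 = 398.0 m/s.
At r₂: circular v_c2 = √(μ/r₂) = 834.0 m/s; transfer-apolune v_a = √[μ(2/r₂ − 1/a_t)] = 549.6 m/s.
Δv₂ = v_c2 − v_a = 284.5 m/s.
Total Δv = Δv₁ + Δv₂ = 682.5 m/s.

Δv_total ≈ 682.5 m/s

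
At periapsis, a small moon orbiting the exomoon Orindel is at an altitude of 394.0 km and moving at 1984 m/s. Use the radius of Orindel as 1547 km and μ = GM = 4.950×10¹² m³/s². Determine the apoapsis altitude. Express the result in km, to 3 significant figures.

r_p = 1547 + 394.0 = 1941.0 km = 1.941×10⁶ m.
Specific energy ε = v²/2 − μ/r = -5.821×10⁵ J/kg, so a = −μ/(2ε) = 4.252×10⁶ m.
The apsides satisfy r_p + r_a = 2a, so the apoapsis radius is 2a − r_p = 6.563×10⁶ m = 6562.6 km.
Apoapsis altitude = 6562.6 − 1547 = 5015.6 km.

apoapsis altitude ≈ 5020 km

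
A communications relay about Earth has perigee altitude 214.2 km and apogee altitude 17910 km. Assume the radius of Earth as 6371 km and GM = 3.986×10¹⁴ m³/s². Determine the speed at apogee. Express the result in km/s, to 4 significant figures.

v ≈ 2.647 km/s

r_p = 6371 + 214.2 = 6585.2 km = 6.5852×10⁶ m.
r_a = 6371 + 17910 = 24281 km = 2.4281×10⁷ m.
Semi-major axis a = (r_p + r_a)/2 = 15433 km = 1.543×10⁷ m.
Vis-viva: v² = μ(2/r − 1/a) = 3.986×10¹⁴ × (8.237×10⁻⁸ − 6.480×10⁻⁸) = 7.005×10⁶ m²/s².
v = 2647 m/s = 2.647 km/s.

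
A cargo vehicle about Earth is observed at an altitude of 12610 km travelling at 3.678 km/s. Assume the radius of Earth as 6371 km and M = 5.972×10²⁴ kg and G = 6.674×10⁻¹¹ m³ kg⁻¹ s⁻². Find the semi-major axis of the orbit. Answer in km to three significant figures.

μ = GM = 6.674×10⁻¹¹ × 5.972×10²⁴ = 3.986×10¹⁴ m³/s².
r = 6371 + 12610 = 18981 km = 1.898×10⁷ m.
Specific orbital energy ε = v²/2 − μ/r = (3678)²/2 − 3.986×10¹⁴/1.898×10⁷ = -1.423×10⁷ J/kg.
Since ε = −μ/(2a), a = −μ/(2ε) = 1.400×10⁷ m = 14000 km.

a ≈ 14000 km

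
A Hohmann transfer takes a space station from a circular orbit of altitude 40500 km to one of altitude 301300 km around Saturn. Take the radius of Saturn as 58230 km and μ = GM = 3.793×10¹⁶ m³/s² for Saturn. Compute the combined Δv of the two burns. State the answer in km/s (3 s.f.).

r₁ = 58230 + 40500 = 98730 km = 9.8730×10⁷ m.
r₂ = 58230 + 301300 = 359530 km = 3.5953×10⁸ m.
Transfer ellipse a_t = (r₁ + r₂)/2 = 2.291×10⁸ m.
At r₁: circular v_c1 = √(μ/r₁) = 19600 m/s; transfer-perikrone v_p = √[μ(2/r₁ − 1/a_t)] = 24550 m/s.
Δv₁ = v_p − v_c1 = 4952 m/s.
At r₂: circular v_c2 = √(μ/r₂) = 10270 m/s; transfer-apokrone v_a = √[μ(2/r₂ − 1/a_t)] = 6742 m/s.
Δv₂ = v_c2 − v_a = 3529 m/s.
Total Δv = Δv₁ + Δv₂ = 8481 m/s = 8.481 km/s.

Δv_total ≈ 8.48 km/s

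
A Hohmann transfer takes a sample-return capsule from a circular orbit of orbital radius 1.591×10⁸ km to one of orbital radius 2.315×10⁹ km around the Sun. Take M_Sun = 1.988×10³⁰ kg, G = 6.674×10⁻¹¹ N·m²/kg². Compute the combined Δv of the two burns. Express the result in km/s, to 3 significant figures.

Δv_total ≈ 15.5 km/s

μ = GM = 6.674×10⁻¹¹ × 1.988×10³⁰ = 1.327×10²⁰ m³/s².
r₁ = 1.591×10⁸ km = 1.591×10¹¹ m.
r₂ = 2.315×10⁹ km = 2.315×10¹² m.
Transfer ellipse a_t = (r₁ + r₂)/2 = 1.237×10¹² m.
At r₁: circular v_c1 = √(μ/r₁) = 28880 m/s; transfer-perihelion v_p = √[μ(2/r₁ − 1/a_t)] = 39500 m/s.
Δv₁ = v_p − v_c1 = 10630 m/s.
At r₂: circular v_c2 = √(μ/r₂) = 7571 m/s; transfer-aphelion v_a = √[μ(2/r₂ − 1/a_t)] = 2715 m/s.
Δv₂ = v_c2 − v_a = 4856 m/s.
Total Δv = Δv₁ + Δv₂ = 15480 m/s = 15.48 km/s.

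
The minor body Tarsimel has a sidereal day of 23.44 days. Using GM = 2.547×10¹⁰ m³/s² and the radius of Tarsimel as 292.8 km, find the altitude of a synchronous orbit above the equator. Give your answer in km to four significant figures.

T = 23.44 days = 2.025×10⁶ s.
A synchronous orbit has period T, so by Kepler's third law a = (μT²/4π²)^(1/3).
μT²/4π² = 2.547×10¹⁰ × (2.025×10⁶)² / 39.48 = 2.646×10²¹ m³.
a = 1.383×10⁷ m = 13832 km.
Altitude h = a − R = 13832 − 292.8 = 13539 km.

h_sync ≈ 13540 km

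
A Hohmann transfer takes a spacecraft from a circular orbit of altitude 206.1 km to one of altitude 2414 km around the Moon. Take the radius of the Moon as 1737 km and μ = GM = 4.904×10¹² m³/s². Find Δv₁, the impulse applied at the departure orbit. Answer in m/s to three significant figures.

r₁ = 1737 + 206.1 = 1943.1 km = 1.9431×10⁶ m.
r₂ = 1737 + 2414 = 4151.0 km = 4.1510×10⁶ m.
Transfer ellipse a_t = (r₁ + r₂)/2 = 3.047×10⁶ m.
At r₁: circular v_c1 = √(μ/r₁) = 1589 m/s; transfer-perilune v_p = √[μ(2/r₁ − 1/a_t)] = 1854 m/s.
Δv₁ = v_p − v_c1 = 265.6 m/s.

Δv ≈ 266 m/s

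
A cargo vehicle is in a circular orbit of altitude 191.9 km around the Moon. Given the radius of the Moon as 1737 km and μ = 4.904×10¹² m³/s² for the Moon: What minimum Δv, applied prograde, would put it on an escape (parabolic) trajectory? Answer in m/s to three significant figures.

r = 1737 + 191.9 = 1928.9 km = 1.9289×10⁶ m.
Circular speed v_c = √(μ/r) = 1594 m/s.
Escape speed v_esc = √(2μ/r) = √2 × v_c = 2255 m/s.
Δv = v_esc − v_c = 660.5 m/s.

Δv ≈ 660 m/s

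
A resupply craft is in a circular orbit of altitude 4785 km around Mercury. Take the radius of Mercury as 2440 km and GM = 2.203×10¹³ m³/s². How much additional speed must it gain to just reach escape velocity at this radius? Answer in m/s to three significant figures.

r = 2440 + 4785 = 7225.0 km = 7.2250×10⁶ m.
Circular speed v_c = √(μ/r) = 1746 m/s.
Escape speed v_esc = √(2μ/r) = √2 × v_c = 2469 m/s.
Δv = v_esc − v_c = 723.3 m/s.

Δv ≈ 723 m/s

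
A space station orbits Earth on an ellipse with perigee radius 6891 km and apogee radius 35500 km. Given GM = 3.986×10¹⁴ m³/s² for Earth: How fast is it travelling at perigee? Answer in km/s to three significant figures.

Semi-major axis a = (r_p + r_a)/2 = 21196 km = 2.120×10⁷ m.
Vis-viva: v² = μ(2/r − 1/a) = 3.986×10¹⁴ × (2.902×10⁻⁷ − 4.718×10⁻⁸) = 9.688×10⁷ m²/s².
v = 9843 m/s = 9.843 km/s.

v ≈ 9.84 km/s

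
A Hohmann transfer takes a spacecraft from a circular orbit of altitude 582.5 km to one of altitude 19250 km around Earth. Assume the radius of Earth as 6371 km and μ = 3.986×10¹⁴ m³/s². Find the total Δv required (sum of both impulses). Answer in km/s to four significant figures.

Δv_total ≈ 3.292 km/s

r₁ = 6371 + 582.5 = 6953.5 km = 6.9535×10⁶ m.
r₂ = 6371 + 19250 = 25621 km = 2.5621×10⁷ m.
Transfer ellipse a_t = (r₁ + r₂)/2 = 1.629×10⁷ m.
At r₁: circular v_c1 = √(μ/r₁) = 7571 m/s; transfer-perigee v_p = √[μ(2/r₁ − 1/a_t)] = 9496 m/s.
Δv₁ = v_p − v_c1 = 1925 m/s.
At r₂: circular v_c2 = √(μ/r₂) = 3944 m/s; transfer-apogee v_a = √[μ(2/r₂ − 1/a_t)] = 2577 m/s.
Δv₂ = v_c2 − v_a = 1367 m/s.
Total Δv = Δv₁ + Δv₂ = 3292 m/s = 3.292 km/s.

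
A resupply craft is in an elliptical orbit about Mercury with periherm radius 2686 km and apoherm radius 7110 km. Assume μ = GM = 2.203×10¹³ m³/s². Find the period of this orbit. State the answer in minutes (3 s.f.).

Semi-major axis a = (r_p + r_a)/2 = (2686.0 + 7110.0)/2 = 4898.0 km = 4.898×10⁶ m.
By Kepler's third law T = 2π√(a³/μ) = 2π × 2.310×10³ = 1.451×10⁴ s.
= 241.9 minutes.

T ≈ 242 minutes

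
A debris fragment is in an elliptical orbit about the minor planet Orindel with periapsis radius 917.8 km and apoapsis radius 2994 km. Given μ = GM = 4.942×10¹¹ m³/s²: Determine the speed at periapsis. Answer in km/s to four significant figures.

v ≈ 0.9079 km/s

Semi-major axis a = (r_p + r_a)/2 = 1955.9 km = 1.956×10⁶ m.
Vis-viva: v² = μ(2/r − 1/a) = 4.942×10¹¹ × (2.179×10⁻⁶ − 5.113×10⁻⁷) = 8.243×10⁵ m²/s².
v = 907.9 m/s = 0.9079 km/s.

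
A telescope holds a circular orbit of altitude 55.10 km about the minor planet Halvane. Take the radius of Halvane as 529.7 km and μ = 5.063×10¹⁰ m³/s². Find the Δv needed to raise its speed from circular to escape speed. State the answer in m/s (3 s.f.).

Δv ≈ 122 m/s

r = 529.7 + 55.10 = 584.80 km = 5.8480×10⁵ m.
Circular speed v_c = √(μ/r) = 294.2 m/s.
Escape speed v_esc = √(2μ/r) = √2 × v_c = 416.1 m/s.
Δv = v_esc − v_c = 121.9 m/s.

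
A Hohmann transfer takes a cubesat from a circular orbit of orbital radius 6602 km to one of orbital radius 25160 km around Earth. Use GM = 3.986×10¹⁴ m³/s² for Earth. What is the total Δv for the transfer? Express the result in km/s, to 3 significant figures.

Δv_total ≈ 3.42 km/s

r₁ = 6602 km = 6.602×10⁶ m.
r₂ = 25160 km = 2.516×10⁷ m.
Transfer ellipse a_t = (r₁ + r₂)/2 = 1.588×10⁷ m.
At r₁: circular v_c1 = √(μ/r₁) = 7770 m/s; transfer-perigee v_p = √[μ(2/r₁ − 1/a_t)] = 9780 m/s.
Δv₁ = v_p − v_c1 = 2010 m/s.
At r₂: circular v_c2 = √(μ/r₂) = 3980 m/s; transfer-apogee v_a = √[μ(2/r₂ − 1/a_t)] = 2566 m/s.
Δv₂ = v_c2 − v_a = 1414 m/s.
Total Δv = Δv₁ + Δv₂ = 3424 m/s = 3.424 km/s.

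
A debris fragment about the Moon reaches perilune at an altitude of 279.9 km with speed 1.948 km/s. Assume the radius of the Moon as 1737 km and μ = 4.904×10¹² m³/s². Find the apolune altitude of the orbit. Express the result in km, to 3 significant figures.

apolune altitude ≈ 5430 km

r_p = 1737 + 279.9 = 2016.9 km = 2.017×10⁶ m.
Specific energy ε = v²/2 − μ/r = -5.341×10⁵ J/kg, so a = −μ/(2ε) = 4.591×10⁶ m.
The apsides satisfy r_p + r_a = 2a, so the apolune radius is 2a − r_p = 7.165×10⁶ m = 7164.9 km.
Apolune altitude = 7164.9 − 1737 = 5427.9 km.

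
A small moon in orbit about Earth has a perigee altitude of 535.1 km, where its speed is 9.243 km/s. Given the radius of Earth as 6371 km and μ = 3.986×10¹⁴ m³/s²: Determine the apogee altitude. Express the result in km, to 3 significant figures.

r_p = 6371 + 535.1 = 6906.1 km = 6.906×10⁶ m.
Specific energy ε = v²/2 − μ/r = -1.500×10⁷ J/kg, so a = −μ/(2ε) = 1.329×10⁷ m.
The apsides satisfy r_p + r_a = 2a, so the apogee radius is 2a − r_p = 1.967×10⁷ m = 19666 km.
Apogee altitude = 19666 − 6371 = 13295 km.

apogee altitude ≈ 13300 km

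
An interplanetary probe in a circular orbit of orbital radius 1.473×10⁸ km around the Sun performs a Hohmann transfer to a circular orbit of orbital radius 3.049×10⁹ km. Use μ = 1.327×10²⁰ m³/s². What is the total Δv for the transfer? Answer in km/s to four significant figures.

r₁ = 1.473×10⁸ km = 1.473×10¹¹ m.
r₂ = 3.049×10⁹ km = 3.049×10¹² m.
Transfer ellipse a_t = (r₁ + r₂)/2 = 1.598×10¹² m.
At r₁: circular v_c1 = √(μ/r₁) = 30010 m/s; transfer-perihelion v_p = √[μ(2/r₁ − 1/a_t)] = 41460 m/s.
Δv₁ = v_p − v_c1 = 11440 m/s.
At r₂: circular v_c2 = √(μ/r₂) = 6597 m/s; transfer-aphelion v_a = √[μ(2/r₂ − 1/a_t)] = 2003 m/s.
Δv₂ = v_c2 − v_a = 4594 m/s.
Total Δv = Δv₁ + Δv₂ = 16040 m/s = 16.04 km/s.

Δv_total ≈ 16.04 km/s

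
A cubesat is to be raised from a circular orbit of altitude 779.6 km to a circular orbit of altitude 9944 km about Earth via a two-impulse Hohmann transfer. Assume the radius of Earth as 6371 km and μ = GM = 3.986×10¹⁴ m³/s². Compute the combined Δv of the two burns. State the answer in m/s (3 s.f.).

r₁ = 6371 + 779.6 = 7150.6 km = 7.1506×10⁶ m.
r₂ = 6371 + 9944 = 16315 km = 1.6315×10⁷ m.
Transfer ellipse a_t = (r₁ + r₂)/2 = 1.173×10⁷ m.
At r₁: circular v_c1 = √(μ/r₁) = 7466 m/s; transfer-perigee v_p = √[μ(2/r₁ − 1/a_t)] = 8804 m/s.
Δv₁ = v_p − v_c1 = 1338 m/s.
At r₂: circular v_c2 = √(μ/r₂) = 4943 m/s; transfer-apogee v_a = √[μ(2/r₂ − 1/a_t)] = 3859 m/s.
Δv₂ = v_c2 − v_a = 1084 m/s.
Total Δv = Δv₁ + Δv₂ = 2422 m/s.

Δv_total ≈ 2420 m/s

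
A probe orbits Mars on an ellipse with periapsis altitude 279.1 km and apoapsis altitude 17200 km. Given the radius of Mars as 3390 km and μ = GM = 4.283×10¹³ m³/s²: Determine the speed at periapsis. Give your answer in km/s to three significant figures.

r_p = 3390 + 279.1 = 3669.1 km = 3.6691×10⁶ m.
r_a = 3390 + 17200 = 20590 km = 2.0590×10⁷ m.
Semi-major axis a = (r_p + r_a)/2 = 12130 km = 1.213×10⁷ m.
Vis-viva: v² = μ(2/r − 1/a) = 4.283×10¹³ × (5.451×10⁻⁷ − 8.244×10⁻⁸) = 1.982×10⁷ m²/s².
v = 4451 m/s = 4.451 km/s.

v ≈ 4.45 km/s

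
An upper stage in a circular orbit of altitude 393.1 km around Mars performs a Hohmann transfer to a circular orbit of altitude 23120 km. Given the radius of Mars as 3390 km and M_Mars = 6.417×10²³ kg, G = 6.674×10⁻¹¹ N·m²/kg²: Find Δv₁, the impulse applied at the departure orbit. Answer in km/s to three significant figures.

μ = GM = 6.674×10⁻¹¹ × 6.417×10²³ = 4.283×10¹³ m³/s².
r₁ = 3390 + 393.1 = 3783.1 km = 3.7831×10⁶ m.
r₂ = 3390 + 23120 = 26510 km = 2.6510×10⁷ m.
Transfer ellipse a_t = (r₁ + r₂)/2 = 1.515×10⁷ m.
At r₁: circular v_c1 = √(μ/r₁) = 3365 m/s; transfer-periapsis v_p = √[μ(2/r₁ − 1/a_t)] = 4451 m/s.
Δv₁ = v_p − v_c1 = 1087 m/s.
= 1.087 km/s.

Δv ≈ 1.09 km/s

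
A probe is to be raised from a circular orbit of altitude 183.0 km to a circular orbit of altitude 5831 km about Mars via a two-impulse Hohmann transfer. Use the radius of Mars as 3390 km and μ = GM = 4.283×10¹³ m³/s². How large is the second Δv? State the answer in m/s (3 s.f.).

r₁ = 3390 + 183.0 = 3573.0 km = 3.5730×10⁶ m.
r₂ = 3390 + 5831 = 9221.0 km = 9.2210×10⁶ m.
Transfer ellipse a_t = (r₁ + r₂)/2 = 6.397×10⁶ m.
At r₁: circular v_c1 = √(μ/r₁) = 3462 m/s; transfer-periapsis v_p = √[μ(2/r₁ − 1/a_t)] = 4157 m/s.
At r₂: circular v_c2 = √(μ/r₂) = 2155 m/s; transfer-apoapsis v_a = √[μ(2/r₂ − 1/a_t)] = 1611 m/s.
Δv₂ = v_c2 − v_a = 544.5 m/s.

Δv ≈ 544 m/s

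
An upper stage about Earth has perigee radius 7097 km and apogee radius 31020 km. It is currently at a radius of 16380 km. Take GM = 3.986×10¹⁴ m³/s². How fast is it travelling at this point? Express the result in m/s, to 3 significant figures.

v ≈ 5270 m/s

Semi-major axis a = (r_p + r_a)/2 = 19058 km = 1.906×10⁷ m.
Vis-viva: v² = μ(2/r − 1/a) = 3.986×10¹⁴ × (1.221×10⁻⁷ − 5.247×10⁻⁸) = 2.775×10⁷ m²/s².
v = 5268 m/s.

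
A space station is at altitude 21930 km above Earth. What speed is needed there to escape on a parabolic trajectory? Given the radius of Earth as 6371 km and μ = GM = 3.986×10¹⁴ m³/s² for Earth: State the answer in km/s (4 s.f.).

r = 6371 + 21930 = 28301 km = 2.8301×10⁷ m.
Escape speed v_esc = √(2μ/r) = √(2 × 3.986×10¹⁴ / 2.830×10⁷) = √(2.817×10⁷) = 5307 m/s.
= 5.307 km/s.

v_esc ≈ 5.307 km/s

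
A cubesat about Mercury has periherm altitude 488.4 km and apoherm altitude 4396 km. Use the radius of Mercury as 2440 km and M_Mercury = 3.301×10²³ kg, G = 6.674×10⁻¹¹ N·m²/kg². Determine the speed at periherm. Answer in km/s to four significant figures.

v ≈ 3.246 km/s

μ = GM = 6.674×10⁻¹¹ × 3.301×10²³ = 2.203×10¹³ m³/s².
r_p = 2440 + 488.4 = 2928.4 km = 2.9284×10⁶ m.
r_a = 2440 + 4396 = 6836.0 km = 6.8360×10⁶ m.
Semi-major axis a = (r_p + r_a)/2 = 4882.2 km = 4.882×10⁶ m.
Vis-viva: v² = μ(2/r − 1/a) = 2.203×10¹³ × (6.830×10⁻⁷ − 2.048×10⁻⁷) = 1.053×10⁷ m²/s².
v = 3246 m/s = 3.246 km/s.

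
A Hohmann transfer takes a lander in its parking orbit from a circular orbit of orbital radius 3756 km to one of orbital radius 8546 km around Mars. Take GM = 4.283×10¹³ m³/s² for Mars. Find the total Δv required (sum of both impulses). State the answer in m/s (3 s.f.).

r₁ = 3756 km = 3.756×10⁶ m.
r₂ = 8546 km = 8.546×10⁶ m.
Transfer ellipse a_t = (r₁ + r₂)/2 = 6.151×10⁶ m.
At r₁: circular v_c1 = √(μ/r₁) = 3377 m/s; transfer-periapsis v_p = √[μ(2/r₁ − 1/a_t)] = 3980 m/s.
Δv₁ = v_p − v_c1 = 603.5 m/s.
At r₂: circular v_c2 = √(μ/r₂) = 2239 m/s; transfer-apoapsis v_a = √[μ(2/r₂ − 1/a_t)] = 1749 m/s.
Δv₂ = v_c2 − v_a = 489.3 m/s.
Total Δv = Δv₁ + Δv₂ = 1093 m/s.

Δv_total ≈ 1090 m/s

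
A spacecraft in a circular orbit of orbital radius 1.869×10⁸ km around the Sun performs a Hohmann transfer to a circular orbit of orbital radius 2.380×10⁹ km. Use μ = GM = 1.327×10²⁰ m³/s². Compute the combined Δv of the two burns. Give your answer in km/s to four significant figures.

Δv_total ≈ 14.26 km/s

r₁ = 1.869×10⁸ km = 1.869×10¹¹ m.
r₂ = 2.380×10⁹ km = 2.380×10¹² m.
Transfer ellipse a_t = (r₁ + r₂)/2 = 1.283×10¹² m.
At r₁: circular v_c1 = √(μ/r₁) = 26650 m/s; transfer-perihelion v_p = √[μ(2/r₁ − 1/a_t)] = 36290 m/s.
Δv₁ = v_p − v_c1 = 9639 m/s.
At r₂: circular v_c2 = √(μ/r₂) = 7467 m/s; transfer-aphelion v_a = √[μ(2/r₂ − 1/a_t)] = 2849 m/s.
Δv₂ = v_c2 − v_a = 4618 m/s.
Total Δv = Δv₁ + Δv₂ = 14260 m/s = 14.26 km/s.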